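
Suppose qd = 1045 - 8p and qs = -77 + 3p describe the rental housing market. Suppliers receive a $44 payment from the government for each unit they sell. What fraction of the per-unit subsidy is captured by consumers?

Consumer share = 3/11

Pre-subsidy: 1045 - 8p = -77 + 3p gives p* = 102, q* = 229.
With the subsidy, sellers receive ps = pb + 44 for each unit, where pb is the price buyers pay.
Supply in terms of pb becomes qs = -77 + 3(pb + 44) = 55 + 3pb. Setting this equal to demand: 1045 - 8pb = 55 + 3pb, so pb = 90.
Sellers receive ps = 90 + 44 = 134; q' = 1045 − 8·90 = 325.
Buyers' price falls by p* − pb = 102 − 90 = 12; sellers' price rises by ps − p* = 134 − 102 = 32.
So consumers capture 12/44 = 3/11 of each unit of subsidy.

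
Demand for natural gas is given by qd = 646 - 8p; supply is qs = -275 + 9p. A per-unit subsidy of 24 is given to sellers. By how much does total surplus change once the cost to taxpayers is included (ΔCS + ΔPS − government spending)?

Pre-subsidy: 646 - 8p = -275 + 9p gives p* = 921/17, q* = 3614/17.
With the subsidy, sellers receive ps = pb + 24 for each unit, where pb is the price buyers pay.
Supply in terms of pb becomes qs = -275 + 9(pb + 24) = -59 + 9pb. Setting this equal to demand: 646 - 8pb = -59 + 9pb, so pb = 705/17.
Sellers receive ps = 705/17 + 24 = 1113/17; q' = 646 − 8·(705/17) = 5342/17.
ΔCS = ½(3614/17 + 5342/17)(921/17 − 705/17) = 967248/289; ΔPS = ½(3614/17 + 5342/17)(1113/17 − 921/17) = 859776/289.
Government spending = 24 × 5342/17 = 128208/17.
Net change = 967248/289 + 859776/289 − 128208/17 = -20736/17. The loss equals the DWL triangle ½·24·1728/17.

Net change in total surplus = -20736/17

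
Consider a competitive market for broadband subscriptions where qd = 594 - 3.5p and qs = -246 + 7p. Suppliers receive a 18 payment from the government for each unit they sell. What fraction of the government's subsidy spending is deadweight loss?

Pre-subsidy: 594 - 3.5p = -246 + 7p gives p* = 80, q* = 314.
With the subsidy, sellers receive ps = pb + 18 for each unit, where pb is the price buyers pay.
Supply in terms of pb becomes qs = -246 + 7(pb + 18) = -120 + 7pb. Setting this equal to demand: 594 - 3.5pb = -120 + 7pb, so pb = 68.
Sellers receive ps = 68 + 18 = 86; q' = 594 − 3.5·68 = 356.
ΔCS = ½(314 + 356)(80 − 68) = 4020; ΔPS = ½(314 + 356)(86 − 80) = 2010.
Government spending = 18 × 356 = 6408.
DWL = ½ × 18 × (356 − 314) = 378; fraction = 378 / 6408 = 21/356.

DWL / government spending = 21/356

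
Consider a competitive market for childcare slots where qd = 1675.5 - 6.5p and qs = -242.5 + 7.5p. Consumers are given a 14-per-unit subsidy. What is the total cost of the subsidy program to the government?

Pre-subsidy: 1675.5 - 6.5p = -242.5 + 7.5p gives p* = 137, q* = 785.
With the rebate, buyers effectively pay pb = ps − 14, where ps is the price sellers receive.
Demand in terms of ps becomes qd = 1675.5 − 6.5(ps − 14) = 1766.5 - 6.5ps. Setting this equal to supply: 1766.5 - 6.5ps = -242.5 + 7.5ps, so ps = 143.5.
Buyers pay pb = 143.5 − 14 = 129.5; q' = -242.5 + 7.5·143.5 = 833.75.
Government outlay = subsidy × quantity = 14 × 833.75 = 11672.5.

Government cost = 11672.5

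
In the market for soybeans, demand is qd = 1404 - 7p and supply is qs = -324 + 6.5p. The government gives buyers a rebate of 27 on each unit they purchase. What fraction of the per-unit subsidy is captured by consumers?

Pre-subsidy: 1404 - 7p = -324 + 6.5p gives p* = 128, q* = 508.
With the rebate, buyers effectively pay pb = ps − 27, where ps is the price sellers receive.
Demand in terms of ps becomes qd = 1404 − 7(ps − 27) = 1593 - 7ps. Setting this equal to supply: 1593 - 7ps = -324 + 6.5ps, so ps = 142.
Buyers pay pb = 142 − 27 = 115; q' = -324 + 6.5·142 = 599.
Buyers' price falls by p* − pb = 128 − 115 = 13; sellers' price rises by ps − p* = 142 − 128 = 14.
So consumers capture 13/27 = 13/27 of each unit of subsidy.

Consumer share = 13/27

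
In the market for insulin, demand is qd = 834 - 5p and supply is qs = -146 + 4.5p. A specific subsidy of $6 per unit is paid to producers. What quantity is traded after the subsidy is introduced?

q' = 6316/19

Pre-subsidy: 834 - 5p = -146 + 4.5p gives p* = 1960/19, q* = 6046/19.
With the subsidy, sellers receive ps = pb + 6 for each unit, where pb is the price buyers pay.
Supply in terms of pb becomes qs = -146 + 4.5(pb + 6) = -119 + 4.5pb. Setting this equal to demand: 834 - 5pb = -119 + 4.5pb, so pb = 1906/19.
Sellers receive ps = 1906/19 + 6 = 2020/19; q' = 834 − 5·(1906/19) = 6316/19.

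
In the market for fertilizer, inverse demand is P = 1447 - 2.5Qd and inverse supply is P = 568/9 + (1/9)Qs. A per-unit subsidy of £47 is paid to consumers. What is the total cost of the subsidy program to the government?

Pre-subsidy: 1447 - 2.5Q = 568/9 + (1/9)Q gives Q* = 530 and P* = 122.
With the rebate, buyers effectively pay Pb = Ps − 47, where Ps is the price sellers receive.
On the curves, Pb = 1447 - 2.5Q and Ps = 568/9 + (1/9)Q; the wedge Ps − Pb = 47 gives 568/9 + (1/9)Q − (1447 - 2.5Q) = 47, so Q' = 548.
Then Pb = 1447 − 2.5·548 = 77 and Ps = 568/9 + (1/9)·548 = 124.
Government outlay = subsidy × quantity = 47 × 548 = 25756.

Government cost = £25756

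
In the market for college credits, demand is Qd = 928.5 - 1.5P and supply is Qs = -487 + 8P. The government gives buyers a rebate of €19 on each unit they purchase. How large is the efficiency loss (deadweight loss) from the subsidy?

Deadweight loss = €228

Pre-subsidy: 928.5 - 1.5P = -487 + 8P gives P* = 149, Q* = 705.
With the rebate, buyers effectively pay Pb = Ps − 19, where Ps is the price sellers receive.
Demand in terms of Ps becomes Qd = 928.5 − 1.5(Ps − 19) = 957 - 1.5Ps. Setting this equal to supply: 957 - 1.5Ps = -487 + 8Ps, so Ps = 152.
Buyers pay Pb = 152 − 19 = 133; Q' = -487 + 8·152 = 729.
The subsidy expands output by 729 − 705 = 24 past the efficient level; on those units the gap between marginal cost and willingness to pay runs from 0 up to 19.
DWL = ½ × 19 × 24 = 228.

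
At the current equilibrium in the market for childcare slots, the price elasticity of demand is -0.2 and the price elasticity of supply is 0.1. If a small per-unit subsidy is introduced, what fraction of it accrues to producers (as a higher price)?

For a small subsidy around the equilibrium, the benefit split depends on the relative slopes, which at a point are proportional to the elasticities.
Buyer share = εs/(εs + |εd|) = 0.1/(0.1 + 0.2) = 1/3; seller share = |εd|/(εs + |εd|) = 2/3.
So producers capture 2/3 of the subsidy.

Producer share = 2/3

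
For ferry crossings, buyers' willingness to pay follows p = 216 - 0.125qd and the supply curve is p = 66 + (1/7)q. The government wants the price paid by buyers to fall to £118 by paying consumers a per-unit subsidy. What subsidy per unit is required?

At a buyer price of 118, quantity demanded is 1728 − 8·118 = 784.
Sellers supply 784 only when they receive ps = 66 + (1/7)·784 = 178.
s = ps − pb = 178 − 118 = 60.

Required subsidy s = £60 per unit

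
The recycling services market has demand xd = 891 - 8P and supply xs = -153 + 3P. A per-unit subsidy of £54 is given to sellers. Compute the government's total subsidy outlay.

Government cost = 148230/11

Pre-subsidy: 891 - 8P = -153 + 3P gives P* = 1044/11, x* = 1449/11.
With the subsidy, sellers receive Ps = Pb + 54 for each unit, where Pb is the price buyers pay.
Supply in terms of Pb becomes xs = -153 + 3(Pb + 54) = 9 + 3Pb. Setting this equal to demand: 891 - 8Pb = 9 + 3Pb, so Pb = 882/11.
Sellers receive Ps = 882/11 + 54 = 1476/11; x' = 891 − 8·(882/11) = 2745/11.
Government outlay = subsidy × quantity = 54 × 2745/11 = 148230/11.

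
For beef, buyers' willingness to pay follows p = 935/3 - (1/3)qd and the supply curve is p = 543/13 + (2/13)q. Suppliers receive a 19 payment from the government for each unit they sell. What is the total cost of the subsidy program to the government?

Government cost = 11267

Pre-subsidy: 935/3 - (1/3)q = 543/13 + (2/13)q gives q* = 554 and p* = 127.
With the subsidy, sellers receive ps = pb + 19 for each unit, where pb is the price buyers pay.
On the curves, pb = 935/3 - (1/3)q and ps = 543/13 + (2/13)q; the wedge ps − pb = 19 gives 543/13 + (2/13)q − (935/3 - (1/3)q) = 19, so q' = 593.
Then pb = 935/3 − (1/3)·593 = 114 and ps = 543/13 + (2/13)·593 = 133.
Government outlay = subsidy × quantity = 19 × 593 = 11267.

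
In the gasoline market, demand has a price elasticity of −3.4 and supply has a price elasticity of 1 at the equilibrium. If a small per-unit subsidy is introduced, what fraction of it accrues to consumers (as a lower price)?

Consumer share = 5/22

For a small subsidy around the equilibrium, the benefit split depends on the relative slopes, which at a point are proportional to the elasticities.
Buyer share = εs/(εs + |εd|) = 1/(1 + 3.4) = 5/22; seller share = |εd|/(εs + |εd|) = 17/22.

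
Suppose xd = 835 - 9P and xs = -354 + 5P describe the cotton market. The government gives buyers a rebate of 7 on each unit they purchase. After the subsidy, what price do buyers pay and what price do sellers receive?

Pre-subsidy: 835 - 9P = -354 + 5P gives P* = 1189/14, x* = 989/14.
With the rebate, buyers effectively pay Pb = Ps − 7, where Ps is the price sellers receive.
Demand in terms of Ps becomes xd = 835 − 9(Ps − 7) = 898 - 9Ps. Setting this equal to supply: 898 - 9Ps = -354 + 5Ps, so Ps = 626/7.
Buyers pay Pb = 626/7 − 7 = 577/7; x' = -354 + 5·(626/7) = 652/7.

Buyers pay 577/7; sellers receive 626/7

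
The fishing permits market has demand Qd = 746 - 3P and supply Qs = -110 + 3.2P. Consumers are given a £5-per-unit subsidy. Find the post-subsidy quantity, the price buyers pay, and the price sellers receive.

Pre-subsidy: 746 - 3P = -110 + 3.2P gives P* = 4280/31, Q* = 10286/31.
With the rebate, buyers effectively pay Pb = Ps − 5, where Ps is the price sellers receive.
Demand in terms of Ps becomes Qd = 746 − 3(Ps − 5) = 761 - 3Ps. Setting this equal to supply: 761 - 3Ps = -110 + 3.2Ps, so Ps = 4355/31.
Buyers pay Pb = 4355/31 − 5 = 4200/31; Q' = -110 + 3.2·(4355/31) = 10526/31.

Q' = 10526/31; buyers pay 4200/31; sellers receive 4355/31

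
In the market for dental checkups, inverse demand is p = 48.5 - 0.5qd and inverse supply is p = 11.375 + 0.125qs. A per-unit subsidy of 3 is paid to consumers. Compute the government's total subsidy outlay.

Pre-subsidy: 48.5 - 0.5q = 11.375 + 0.125q gives q* = 59.4 and p* = 18.8.
With the rebate, buyers effectively pay pb = ps − 3, where ps is the price sellers receive.
On the curves, pb = 48.5 - 0.5q and ps = 11.375 + 0.125q; the wedge ps − pb = 3 gives 11.375 + 0.125q − (48.5 - 0.5q) = 3, so q' = 64.2.
Then pb = 48.5 − 0.5·64.2 = 16.4 and ps = 11.375 + 0.125·64.2 = 19.4.
Government outlay = subsidy × quantity = 3 × 64.2 = 192.6.

Government cost = 192.6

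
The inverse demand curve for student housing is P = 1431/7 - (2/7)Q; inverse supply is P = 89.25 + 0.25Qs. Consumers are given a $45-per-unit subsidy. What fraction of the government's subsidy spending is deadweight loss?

Pre-subsidy: 1431/7 - (2/7)Q = 89.25 + 0.25Q gives Q* = 215 and P* = 143.
With the rebate, buyers effectively pay Pb = Ps − 45, where Ps is the price sellers receive.
On the curves, Pb = 1431/7 - (2/7)Q and Ps = 89.25 + 0.25Q; the wedge Ps − Pb = 45 gives 89.25 + 0.25Q − (1431/7 - (2/7)Q) = 45, so Q' = 299.
Then Pb = 1431/7 − (2/7)·299 = 119 and Ps = 89.25 + 0.25·299 = 164.
ΔCS = ½(215 + 299)(143 − 119) = 6168; ΔPS = ½(215 + 299)(164 − 143) = 5397.
Government spending = 45 × 299 = 13455.
DWL = ½ × 45 × (299 − 215) = 1890; fraction = 1890 / 13455 = 42/299.

DWL / government spending = 42/299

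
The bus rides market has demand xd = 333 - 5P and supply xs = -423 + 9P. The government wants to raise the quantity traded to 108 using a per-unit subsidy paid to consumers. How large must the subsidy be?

Required subsidy s = 14 per unit

At x = 108, invert demand for the buyer price: Pb = (333 − 108)/5 = 45; invert supply for the seller price: Ps = (108 − (-423))/9 = 59.
The subsidy must fill the gap: s = Ps − Pb = 59 − 45 = 14.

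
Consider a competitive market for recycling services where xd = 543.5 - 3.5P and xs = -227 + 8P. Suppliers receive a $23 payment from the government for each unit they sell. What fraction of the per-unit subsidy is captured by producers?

Producer share = 7/23

Pre-subsidy: 543.5 - 3.5P = -227 + 8P gives P* = 67, x* = 309.
With the subsidy, sellers receive Ps = Pb + 23 for each unit, where Pb is the price buyers pay.
Supply in terms of Pb becomes xs = -227 + 8(Pb + 23) = -43 + 8Pb. Setting this equal to demand: 543.5 - 3.5Pb = -43 + 8Pb, so Pb = 51.
Sellers receive Ps = 51 + 23 = 74; x' = 543.5 − 3.5·51 = 365.
Buyers' price falls by P* − Pb = 67 − 51 = 16; sellers' price rises by Ps − P* = 74 − 67 = 7.
So producers capture 7/23 = 7/23 of each unit of subsidy.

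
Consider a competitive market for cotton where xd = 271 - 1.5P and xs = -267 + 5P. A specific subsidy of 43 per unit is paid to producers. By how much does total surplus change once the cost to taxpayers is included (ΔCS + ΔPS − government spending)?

Pre-subsidy: 271 - 1.5P = -267 + 5P gives P* = 1076/13, x* = 1909/13.
With the subsidy, sellers receive Ps = Pb + 43 for each unit, where Pb is the price buyers pay.
Supply in terms of Pb becomes xs = -267 + 5(Pb + 43) = -52 + 5Pb. Setting this equal to demand: 271 - 1.5Pb = -52 + 5Pb, so Pb = 646/13.
Sellers receive Ps = 646/13 + 43 = 1205/13; x' = 271 − 1.5·(646/13) = 2554/13.
ΔCS = ½(1909/13 + 2554/13)(1076/13 − 646/13) = 959545/169; ΔPS = ½(1909/13 + 2554/13)(1205/13 − 1076/13) = 575727/338.
Government spending = 43 × 2554/13 = 109822/13.
Net change = 959545/169 + 575727/338 − 109822/13 = -27735/26. The loss equals the DWL triangle ½·43·645/13.

Net change in total surplus = -27735/26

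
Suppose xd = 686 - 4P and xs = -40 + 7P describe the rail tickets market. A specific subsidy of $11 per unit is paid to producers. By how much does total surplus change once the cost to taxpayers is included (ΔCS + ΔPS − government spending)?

Net change in total surplus = -$154

Pre-subsidy: 686 - 4P = -40 + 7P gives P* = 66, x* = 422.
With the subsidy, sellers receive Ps = Pb + 11 for each unit, where Pb is the price buyers pay.
Supply in terms of Pb becomes xs = -40 + 7(Pb + 11) = 37 + 7Pb. Setting this equal to demand: 686 - 4Pb = 37 + 7Pb, so Pb = 59.
Sellers receive Ps = 59 + 11 = 70; x' = 686 − 4·59 = 450.
ΔCS = ½(422 + 450)(66 − 59) = 3052; ΔPS = ½(422 + 450)(70 − 66) = 1744.
Government spending = 11 × 450 = 4950.
Net change = 3052 + 1744 − 4950 = -154. The loss equals the DWL triangle ½·11·28.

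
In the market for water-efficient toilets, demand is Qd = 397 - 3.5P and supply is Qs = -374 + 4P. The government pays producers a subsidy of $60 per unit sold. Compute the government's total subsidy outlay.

Government cost = $8952

Pre-subsidy: 397 - 3.5P = -374 + 4P gives P* = 102.8, Q* = 37.2.
With the subsidy, sellers receive Ps = Pb + 60 for each unit, where Pb is the price buyers pay.
Supply in terms of Pb becomes Qs = -374 + 4(Pb + 60) = -134 + 4Pb. Setting this equal to demand: 397 - 3.5Pb = -134 + 4Pb, so Pb = 70.8.
Sellers receive Ps = 70.8 + 60 = 130.8; Q' = 397 − 3.5·70.8 = 149.2.
Government outlay = subsidy × quantity = 60 × 149.2 = 8952.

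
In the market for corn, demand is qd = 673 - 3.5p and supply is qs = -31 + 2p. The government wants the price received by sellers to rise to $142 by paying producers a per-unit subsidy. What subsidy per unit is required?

Required subsidy s = $22 per unit

At a seller price of 142, quantity supplied is -31 + 2·142 = 253.
Buyers absorb 253 only when they pay pb with 673 − 3.5·pb = 253, i.e. pb = 120.
s = ps − pb = 142 − 120 = 22.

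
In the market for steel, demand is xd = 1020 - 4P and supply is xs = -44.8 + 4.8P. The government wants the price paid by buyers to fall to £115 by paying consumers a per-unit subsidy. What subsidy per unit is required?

Required subsidy s = £11 per unit

At a buyer price of 115, quantity demanded is 1020 − 4·115 = 560.
Sellers supply 560 only when they receive Ps with -44.8 + 4.8·Ps = 560, i.e. Ps = 126.
s = Ps − Pb = 126 − 115 = 11.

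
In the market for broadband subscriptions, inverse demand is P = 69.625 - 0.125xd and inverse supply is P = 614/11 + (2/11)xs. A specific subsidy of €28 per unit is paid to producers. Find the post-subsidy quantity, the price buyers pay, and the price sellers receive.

x' = 3679/27; buyers pay 1420/27; sellers receive 2176/27

Pre-subsidy: 69.625 - 0.125x = 614/11 + (2/11)x gives x* = 45 and P* = 64.
With the subsidy, sellers receive Ps = Pb + 28 for each unit, where Pb is the price buyers pay.
On the curves, Pb = 69.625 - 0.125x and Ps = 614/11 + (2/11)x; the wedge Ps − Pb = 28 gives 614/11 + (2/11)x − (69.625 - 0.125x) = 28, so x' = 3679/27.
Then Pb = 69.625 − 0.125·(3679/27) = 1420/27 and Ps = 614/11 + (2/11)·(3679/27) = 2176/27.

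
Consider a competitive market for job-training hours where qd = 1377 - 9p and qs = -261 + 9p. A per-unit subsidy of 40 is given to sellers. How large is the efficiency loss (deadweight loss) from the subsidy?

Deadweight loss = 3600

Pre-subsidy: 1377 - 9p = -261 + 9p gives p* = 91, q* = 558.
With the subsidy, sellers receive ps = pb + 40 for each unit, where pb is the price buyers pay.
Supply in terms of pb becomes qs = -261 + 9(pb + 40) = 99 + 9pb. Setting this equal to demand: 1377 - 9pb = 99 + 9pb, so pb = 71.
Sellers receive ps = 71 + 40 = 111; q' = 1377 − 9·71 = 738.
The subsidy expands output by 738 − 558 = 180 past the efficient level; on those units the gap between marginal cost and willingness to pay runs from 0 up to 40.
DWL = ½ × 40 × 180 = 3600.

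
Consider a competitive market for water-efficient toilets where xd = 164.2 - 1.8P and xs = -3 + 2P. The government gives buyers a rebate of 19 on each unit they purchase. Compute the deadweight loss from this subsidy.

Pre-subsidy: 164.2 - 1.8P = -3 + 2P gives P* = 44, x* = 85.
With the rebate, buyers effectively pay Pb = Ps − 19, where Ps is the price sellers receive.
Demand in terms of Ps becomes xd = 164.2 − 1.8(Ps − 19) = 198.4 - 1.8Ps. Setting this equal to supply: 198.4 - 1.8Ps = -3 + 2Ps, so Ps = 53.
Buyers pay Pb = 53 − 19 = 34; x' = -3 + 2·53 = 103.
The subsidy expands output by 103 − 85 = 18 past the efficient level; on those units the gap between marginal cost and willingness to pay runs from 0 up to 19.
DWL = ½ × 19 × 18 = 171.

Deadweight loss = 171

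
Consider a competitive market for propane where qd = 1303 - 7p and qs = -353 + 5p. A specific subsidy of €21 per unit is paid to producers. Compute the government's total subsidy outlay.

Pre-subsidy: 1303 - 7p = -353 + 5p gives p* = 138, q* = 337.
With the subsidy, sellers receive ps = pb + 21 for each unit, where pb is the price buyers pay.
Supply in terms of pb becomes qs = -353 + 5(pb + 21) = -248 + 5pb. Setting this equal to demand: 1303 - 7pb = -248 + 5pb, so pb = 129.25.
Sellers receive ps = 129.25 + 21 = 150.25; q' = 1303 − 7·129.25 = 398.25.
Government outlay = subsidy × quantity = 21 × 398.25 = 8363.25.

Government cost = €8363.25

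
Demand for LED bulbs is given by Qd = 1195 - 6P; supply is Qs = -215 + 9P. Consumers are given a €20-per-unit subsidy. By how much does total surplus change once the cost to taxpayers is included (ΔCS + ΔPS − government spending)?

Pre-subsidy: 1195 - 6P = -215 + 9P gives P* = 94, Q* = 631.
With the rebate, buyers effectively pay Pb = Ps − 20, where Ps is the price sellers receive.
Demand in terms of Ps becomes Qd = 1195 − 6(Ps − 20) = 1315 - 6Ps. Setting this equal to supply: 1315 - 6Ps = -215 + 9Ps, so Ps = 102.
Buyers pay Pb = 102 − 20 = 82; Q' = -215 + 9·102 = 703.
ΔCS = ½(631 + 703)(94 − 82) = 8004; ΔPS = ½(631 + 703)(102 − 94) = 5336.
Government spending = 20 × 703 = 14060.
Net change = 8004 + 5336 − 14060 = -720. The loss equals the DWL triangle ½·20·72.

Net change in total surplus = -€720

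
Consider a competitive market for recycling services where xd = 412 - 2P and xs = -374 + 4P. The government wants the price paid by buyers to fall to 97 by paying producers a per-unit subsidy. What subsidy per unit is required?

At a buyer price of 97, quantity demanded is 412 − 2·97 = 218.
Sellers supply 218 only when they receive Ps with -374 + 4·Ps = 218, i.e. Ps = 148.
s = Ps − Pb = 148 − 97 = 51.

Required subsidy s = 51 per unit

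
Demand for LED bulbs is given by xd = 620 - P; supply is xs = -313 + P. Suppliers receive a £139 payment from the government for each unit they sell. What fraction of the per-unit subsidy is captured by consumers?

Consumer share = 0.5

Pre-subsidy: 620 - P = -313 + P gives P* = 466.5, x* = 153.5.
With the subsidy, sellers receive Ps = Pb + 139 for each unit, where Pb is the price buyers pay.
Supply in terms of Pb becomes xs = -313 + 1(Pb + 139) = -174 + Pb. Setting this equal to demand: 620 - Pb = -174 + Pb, so Pb = 397.
Sellers receive Ps = 397 + 139 = 536; x' = 620 − 1·397 = 223.
Buyers' price falls by P* − Pb = 466.5 − 397 = 69.5; sellers' price rises by Ps − P* = 536 − 466.5 = 69.5.
So consumers capture 69.5/139 = 0.5 of each unit of subsidy.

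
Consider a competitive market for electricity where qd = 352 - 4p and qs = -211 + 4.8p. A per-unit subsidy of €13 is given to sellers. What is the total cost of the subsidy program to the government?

Pre-subsidy: 352 - 4p = -211 + 4.8p gives p* = 2815/44, q* = 1057/11.
With the subsidy, sellers receive ps = pb + 13 for each unit, where pb is the price buyers pay.
Supply in terms of pb becomes qs = -211 + 4.8(pb + 13) = -148.6 + 4.8pb. Setting this equal to demand: 352 - 4pb = -148.6 + 4.8pb, so pb = 2503/44.
Sellers receive ps = 2503/44 + 13 = 3075/44; q' = 352 − 4·(2503/44) = 1369/11.
Government outlay = subsidy × quantity = 13 × 1369/11 = 17797/11.

Government cost = 17797/11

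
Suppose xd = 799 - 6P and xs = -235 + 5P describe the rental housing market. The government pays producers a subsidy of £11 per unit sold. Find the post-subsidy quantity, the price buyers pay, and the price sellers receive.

Pre-subsidy: 799 - 6P = -235 + 5P gives P* = 94, x* = 235.
With the subsidy, sellers receive Ps = Pb + 11 for each unit, where Pb is the price buyers pay.
Supply in terms of Pb becomes xs = -235 + 5(Pb + 11) = -180 + 5Pb. Setting this equal to demand: 799 - 6Pb = -180 + 5Pb, so Pb = 89.
Sellers receive Ps = 89 + 11 = 100; x' = 799 − 6·89 = 265.

x' = 265; buyers pay £89; sellers receive £100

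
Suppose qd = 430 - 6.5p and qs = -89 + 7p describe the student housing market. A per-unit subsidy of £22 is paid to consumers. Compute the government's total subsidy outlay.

Pre-subsidy: 430 - 6.5p = -89 + 7p gives p* = 346/9, q* = 1621/9.
With the rebate, buyers effectively pay pb = ps − 22, where ps is the price sellers receive.
Demand in terms of ps becomes qd = 430 − 6.5(ps − 22) = 573 - 6.5ps. Setting this equal to supply: 573 - 6.5ps = -89 + 7ps, so ps = 1324/27.
Buyers pay pb = 1324/27 − 22 = 730/27; q' = -89 + 7·(1324/27) = 6865/27.
Government outlay = subsidy × quantity = 22 × 6865/27 = 151030/27.

Government cost = 151030/27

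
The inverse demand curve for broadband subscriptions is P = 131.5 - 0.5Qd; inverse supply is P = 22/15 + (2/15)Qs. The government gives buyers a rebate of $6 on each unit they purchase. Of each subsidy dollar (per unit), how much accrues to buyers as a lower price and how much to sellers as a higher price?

Pre-subsidy: 131.5 - 0.5Q = 22/15 + (2/15)Q gives Q* = 3901/19 and P* = 548/19.
With the rebate, buyers effectively pay Pb = Ps − 6, where Ps is the price sellers receive.
On the curves, Pb = 131.5 - 0.5Q and Ps = 22/15 + (2/15)Q; the wedge Ps − Pb = 6 gives 22/15 + (2/15)Q − (131.5 - 0.5Q) = 6, so Q' = 4081/19.
Then Pb = 131.5 − 0.5·(4081/19) = 458/19 and Ps = 22/15 + (2/15)·(4081/19) = 572/19.
Buyers' price falls by P* − Pb = 548/19 − 458/19 = 90/19; sellers' price rises by Ps − P* = 572/19 − 548/19 = 24/19.

Buyers gain 90/19 per unit; sellers gain 24/19 per unit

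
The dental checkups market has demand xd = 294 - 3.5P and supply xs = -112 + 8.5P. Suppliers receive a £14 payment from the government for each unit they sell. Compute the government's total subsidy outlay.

Government cost = 35329/12

Pre-subsidy: 294 - 3.5P = -112 + 8.5P gives P* = 203/6, x* = 2107/12.
With the subsidy, sellers receive Ps = Pb + 14 for each unit, where Pb is the price buyers pay.
Supply in terms of Pb becomes xs = -112 + 8.5(Pb + 14) = 7 + 8.5Pb. Setting this equal to demand: 294 - 3.5Pb = 7 + 8.5Pb, so Pb = 287/12.
Sellers receive Ps = 287/12 + 14 = 455/12; x' = 294 − 3.5·(287/12) = 5047/24.
Government outlay = subsidy × quantity = 14 × 5047/24 = 35329/12.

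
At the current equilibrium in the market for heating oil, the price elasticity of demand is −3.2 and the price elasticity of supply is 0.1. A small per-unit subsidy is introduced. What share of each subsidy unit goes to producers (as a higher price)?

Producer share = 32/33

For a small subsidy around the equilibrium, the benefit split depends on the relative slopes, which at a point are proportional to the elasticities.
Buyer share = εs/(εs + |εd|) = 0.1/(0.1 + 3.2) = 1/33; seller share = |εd|/(εs + |εd|) = 32/33.
So producers capture 32/33 of the subsidy.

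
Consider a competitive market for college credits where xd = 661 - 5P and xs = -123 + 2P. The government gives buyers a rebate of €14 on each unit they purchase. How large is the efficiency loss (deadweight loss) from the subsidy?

Deadweight loss = €140

Pre-subsidy: 661 - 5P = -123 + 2P gives P* = 112, x* = 101.
With the rebate, buyers effectively pay Pb = Ps − 14, where Ps is the price sellers receive.
Demand in terms of Ps becomes xd = 661 − 5(Ps − 14) = 731 - 5Ps. Setting this equal to supply: 731 - 5Ps = -123 + 2Ps, so Ps = 122.
Buyers pay Pb = 122 − 14 = 108; x' = -123 + 2·122 = 121.
The subsidy expands output by 121 − 101 = 20 past the efficient level; on those units the gap between marginal cost and willingness to pay runs from 0 up to 14.
DWL = ½ × 14 × 20 = 140.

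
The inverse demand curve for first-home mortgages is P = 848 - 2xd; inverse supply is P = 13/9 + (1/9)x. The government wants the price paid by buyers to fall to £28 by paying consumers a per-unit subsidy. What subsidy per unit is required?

Required subsidy s = £19 per unit

At a buyer price of 28, quantity demanded is 424 − 0.5·28 = 410.
Sellers supply 410 only when they receive Ps = 13/9 + (1/9)·410 = 47.
s = Ps − Pb = 47 − 28 = 19.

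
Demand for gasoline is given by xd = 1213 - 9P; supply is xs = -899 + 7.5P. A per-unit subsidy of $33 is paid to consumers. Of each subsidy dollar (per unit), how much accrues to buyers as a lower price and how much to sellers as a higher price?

Buyers gain $15 per unit; sellers gain $18 per unit

Pre-subsidy: 1213 - 9P = -899 + 7.5P gives P* = 128, x* = 61.
With the rebate, buyers effectively pay Pb = Ps − 33, where Ps is the price sellers receive.
Demand in terms of Ps becomes xd = 1213 − 9(Ps − 33) = 1510 - 9Ps. Setting this equal to supply: 1510 - 9Ps = -899 + 7.5Ps, so Ps = 146.
Buyers pay Pb = 146 − 33 = 113; x' = -899 + 7.5·146 = 196.
Buyers' price falls by P* − Pb = 128 − 113 = 15; sellers' price rises by Ps − P* = 146 − 128 = 18.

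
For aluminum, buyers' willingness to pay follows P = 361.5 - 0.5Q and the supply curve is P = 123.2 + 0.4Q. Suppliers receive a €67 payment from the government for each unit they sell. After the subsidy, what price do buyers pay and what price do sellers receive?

Buyers pay 1727/9; sellers receive 2330/9

Pre-subsidy: 361.5 - 0.5Q = 123.2 + 0.4Q gives Q* = 2383/9 and P* = 2062/9.
With the subsidy, sellers receive Ps = Pb + 67 for each unit, where Pb is the price buyers pay.
On the curves, Pb = 361.5 - 0.5Q and Ps = 123.2 + 0.4Q; the wedge Ps − Pb = 67 gives 123.2 + 0.4Q − (361.5 - 0.5Q) = 67, so Q' = 3053/9.
Then Pb = 361.5 − 0.5·(3053/9) = 1727/9 and Ps = 123.2 + 0.4·(3053/9) = 2330/9.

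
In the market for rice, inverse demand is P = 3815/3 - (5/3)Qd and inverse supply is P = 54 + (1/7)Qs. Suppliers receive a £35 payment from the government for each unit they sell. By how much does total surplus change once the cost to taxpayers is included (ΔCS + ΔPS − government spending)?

Pre-subsidy: 3815/3 - (5/3)Q = 54 + (1/7)Q gives Q* = 25571/38 and P* = 5705/38.
With the subsidy, sellers receive Ps = Pb + 35 for each unit, where Pb is the price buyers pay.
On the curves, Pb = 3815/3 - (5/3)Q and Ps = 54 + (1/7)Q; the wedge Ps − Pb = 35 gives 54 + (1/7)Q − (3815/3 - (5/3)Q) = 35, so Q' = 13153/19.
Then Pb = 3815/3 − (5/3)·(13153/19) = 2240/19 and Ps = 54 + (1/7)·(13153/19) = 2905/19.
ΔCS = ½(25571/38 + 13153/19)(5705/38 − 2240/19) = 63549325/2888; ΔPS = ½(25571/38 + 13153/19)(2905/19 − 5705/38) = 5447085/2888.
Government spending = 35 × 13153/19 = 460355/19.
Net change = 63549325/2888 + 5447085/2888 − 460355/19 = -25725/76. The loss equals the DWL triangle ½·35·735/38.

Net change in total surplus = -25725/76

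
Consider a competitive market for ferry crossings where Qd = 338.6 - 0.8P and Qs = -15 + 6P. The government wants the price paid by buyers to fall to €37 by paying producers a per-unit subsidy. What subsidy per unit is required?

At a buyer price of 37, quantity demanded is 338.6 − 0.8·37 = 309.
Sellers supply 309 only when they receive Ps with -15 + 6·Ps = 309, i.e. Ps = 54.
s = Ps − Pb = 54 − 37 = 17.

Required subsidy s = €17 per unit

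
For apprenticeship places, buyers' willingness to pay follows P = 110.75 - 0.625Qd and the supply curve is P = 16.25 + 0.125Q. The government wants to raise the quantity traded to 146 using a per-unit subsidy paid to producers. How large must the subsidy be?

At Q = 146, from the demand curve buyers pay Pb = 110.75 − 0.625·146 = 19.5; from the supply curve sellers need Ps = 16.25 + 0.125·146 = 34.5.
The subsidy must fill the gap: s = Ps − Pb = 34.5 − 19.5 = 15.

Required subsidy s = 15 per unit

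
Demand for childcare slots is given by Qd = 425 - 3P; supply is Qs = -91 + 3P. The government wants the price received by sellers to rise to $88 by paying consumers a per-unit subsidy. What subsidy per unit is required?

Required subsidy s = $4 per unit

At a seller price of 88, quantity supplied is -91 + 3·88 = 173.
Buyers absorb 173 only when they pay Pb with 425 − 3·Pb = 173, i.e. Pb = 84.
s = Ps − Pb = 88 − 84 = 4.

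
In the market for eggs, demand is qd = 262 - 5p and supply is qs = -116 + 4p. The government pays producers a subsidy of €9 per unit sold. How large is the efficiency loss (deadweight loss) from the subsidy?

Deadweight loss = €90

Pre-subsidy: 262 - 5p = -116 + 4p gives p* = 42, q* = 52.
With the subsidy, sellers receive ps = pb + 9 for each unit, where pb is the price buyers pay.
Supply in terms of pb becomes qs = -116 + 4(pb + 9) = -80 + 4pb. Setting this equal to demand: 262 - 5pb = -80 + 4pb, so pb = 38.
Sellers receive ps = 38 + 9 = 47; q' = 262 − 5·38 = 72.
The subsidy expands output by 72 − 52 = 20 past the efficient level; on those units the gap between marginal cost and willingness to pay runs from 0 up to 9.
DWL = ½ × 9 × 20 = 90.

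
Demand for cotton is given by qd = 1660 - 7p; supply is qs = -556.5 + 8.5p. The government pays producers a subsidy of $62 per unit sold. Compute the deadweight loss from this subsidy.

Pre-subsidy: 1660 - 7p = -556.5 + 8.5p gives p* = 143, q* = 659.
With the subsidy, sellers receive ps = pb + 62 for each unit, where pb is the price buyers pay.
Supply in terms of pb becomes qs = -556.5 + 8.5(pb + 62) = -29.5 + 8.5pb. Setting this equal to demand: 1660 - 7pb = -29.5 + 8.5pb, so pb = 109.
Sellers receive ps = 109 + 62 = 171; q' = 1660 − 7·109 = 897.
The subsidy expands output by 897 − 659 = 238 past the efficient level; on those units the gap between marginal cost and willingness to pay runs from 0 up to 62.
DWL = ½ × 62 × 238 = 7378.

Deadweight loss = $7378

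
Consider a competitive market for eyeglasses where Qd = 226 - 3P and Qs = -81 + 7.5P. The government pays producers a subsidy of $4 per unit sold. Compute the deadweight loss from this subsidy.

Pre-subsidy: 226 - 3P = -81 + 7.5P gives P* = 614/21, Q* = 968/7.
With the subsidy, sellers receive Ps = Pb + 4 for each unit, where Pb is the price buyers pay.
Supply in terms of Pb becomes Qs = -81 + 7.5(Pb + 4) = -51 + 7.5Pb. Setting this equal to demand: 226 - 3Pb = -51 + 7.5Pb, so Pb = 554/21.
Sellers receive Ps = 554/21 + 4 = 638/21; Q' = 226 − 3·(554/21) = 1028/7.
The subsidy expands output by 1028/7 − 968/7 = 60/7 past the efficient level; on those units the gap between marginal cost and willingness to pay runs from 0 up to 4.
DWL = ½ × 4 × 60/7 = 120/7.

Deadweight loss = 120/7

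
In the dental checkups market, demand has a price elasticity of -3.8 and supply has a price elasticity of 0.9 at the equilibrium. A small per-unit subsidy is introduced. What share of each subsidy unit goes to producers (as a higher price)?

Producer share = 38/47

For a small subsidy around the equilibrium, the benefit split depends on the relative slopes, which at a point are proportional to the elasticities.
Buyer share = εs/(εs + |εd|) = 0.9/(0.9 + 3.8) = 9/47; seller share = |εd|/(εs + |εd|) = 38/47.
So producers capture 38/47 of the subsidy.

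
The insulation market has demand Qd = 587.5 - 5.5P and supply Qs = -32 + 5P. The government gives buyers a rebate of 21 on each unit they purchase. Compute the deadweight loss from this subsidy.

Deadweight loss = 577.5

Pre-subsidy: 587.5 - 5.5P = -32 + 5P gives P* = 59, Q* = 263.
With the rebate, buyers effectively pay Pb = Ps − 21, where Ps is the price sellers receive.
Demand in terms of Ps becomes Qd = 587.5 − 5.5(Ps − 21) = 703 - 5.5Ps. Setting this equal to supply: 703 - 5.5Ps = -32 + 5Ps, so Ps = 70.
Buyers pay Pb = 70 − 21 = 49; Q' = -32 + 5·70 = 318.
The subsidy expands output by 318 − 263 = 55 past the efficient level; on those units the gap between marginal cost and willingness to pay runs from 0 up to 21.
DWL = ½ × 21 × 55 = 577.5.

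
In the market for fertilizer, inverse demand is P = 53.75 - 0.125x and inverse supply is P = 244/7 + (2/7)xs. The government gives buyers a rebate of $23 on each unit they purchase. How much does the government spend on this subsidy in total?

Government cost = $2346

Pre-subsidy: 53.75 - 0.125x = 244/7 + (2/7)x gives x* = 46 and P* = 48.
With the rebate, buyers effectively pay Pb = Ps − 23, where Ps is the price sellers receive.
On the curves, Pb = 53.75 - 0.125x and Ps = 244/7 + (2/7)x; the wedge Ps − Pb = 23 gives 244/7 + (2/7)x − (53.75 - 0.125x) = 23, so x' = 102.
Then Pb = 53.75 − 0.125·102 = 41 and Ps = 244/7 + (2/7)·102 = 64.
Government outlay = subsidy × quantity = 23 × 102 = 2346.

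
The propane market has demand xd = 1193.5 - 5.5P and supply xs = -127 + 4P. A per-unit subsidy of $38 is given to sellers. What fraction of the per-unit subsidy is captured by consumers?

Pre-subsidy: 1193.5 - 5.5P = -127 + 4P gives P* = 139, x* = 429.
With the subsidy, sellers receive Ps = Pb + 38 for each unit, where Pb is the price buyers pay.
Supply in terms of Pb becomes xs = -127 + 4(Pb + 38) = 25 + 4Pb. Setting this equal to demand: 1193.5 - 5.5Pb = 25 + 4Pb, so Pb = 123.
Sellers receive Ps = 123 + 38 = 161; x' = 1193.5 − 5.5·123 = 517.
Buyers' price falls by P* − Pb = 139 − 123 = 16; sellers' price rises by Ps − P* = 161 − 139 = 22.
So consumers capture 16/38 = 8/19 of each unit of subsidy.

Consumer share = 8/19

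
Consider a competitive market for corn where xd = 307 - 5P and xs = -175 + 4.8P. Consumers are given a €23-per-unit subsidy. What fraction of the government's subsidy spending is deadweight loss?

DWL / government spending = 1380/5753

Pre-subsidy: 307 - 5P = -175 + 4.8P gives P* = 2410/49, x* = 2993/49.
With the rebate, buyers effectively pay Pb = Ps − 23, where Ps is the price sellers receive.
Demand in terms of Ps becomes xd = 307 − 5(Ps − 23) = 422 - 5Ps. Setting this equal to supply: 422 - 5Ps = -175 + 4.8Ps, so Ps = 2985/49.
Buyers pay Pb = 2985/49 − 23 = 1858/49; x' = -175 + 4.8·(2985/49) = 5753/49.
ΔCS = ½(2993/49 + 5753/49)(2410/49 − 1858/49) = 2413896/2401; ΔPS = ½(2993/49 + 5753/49)(2985/49 − 2410/49) = 2514475/2401.
Government spending = 23 × 5753/49 = 132319/49.
DWL = ½ × 23 × (5753/49 − 2993/49) = 31740/49; fraction = (31740/49) / (132319/49) = 1380/5753.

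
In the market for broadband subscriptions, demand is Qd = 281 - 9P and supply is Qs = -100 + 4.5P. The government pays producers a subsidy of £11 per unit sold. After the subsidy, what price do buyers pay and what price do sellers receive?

Pre-subsidy: 281 - 9P = -100 + 4.5P gives P* = 254/9, Q* = 27.
With the subsidy, sellers receive Ps = Pb + 11 for each unit, where Pb is the price buyers pay.
Supply in terms of Pb becomes Qs = -100 + 4.5(Pb + 11) = -50.5 + 4.5Pb. Setting this equal to demand: 281 - 9Pb = -50.5 + 4.5Pb, so Pb = 221/9.
Sellers receive Ps = 221/9 + 11 = 320/9; Q' = 281 − 9·(221/9) = 60.

Buyers pay 221/9; sellers receive 320/9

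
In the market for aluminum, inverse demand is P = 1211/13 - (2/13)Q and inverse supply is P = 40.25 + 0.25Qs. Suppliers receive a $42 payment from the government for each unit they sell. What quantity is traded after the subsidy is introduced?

Q' = 235

Pre-subsidy: 1211/13 - (2/13)Q = 40.25 + 0.25Q gives Q* = 131 and P* = 73.
With the subsidy, sellers receive Ps = Pb + 42 for each unit, where Pb is the price buyers pay.
On the curves, Pb = 1211/13 - (2/13)Q and Ps = 40.25 + 0.25Q; the wedge Ps − Pb = 42 gives 40.25 + 0.25Q − (1211/13 - (2/13)Q) = 42, so Q' = 235.
Then Pb = 1211/13 − (2/13)·235 = 57 and Ps = 40.25 + 0.25·235 = 99.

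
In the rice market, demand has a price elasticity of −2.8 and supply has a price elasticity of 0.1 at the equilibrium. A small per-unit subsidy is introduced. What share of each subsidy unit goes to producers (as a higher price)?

For a small subsidy around the equilibrium, the benefit split depends on the relative slopes, which at a point are proportional to the elasticities.
Buyer share = εs/(εs + |εd|) = 0.1/(0.1 + 2.8) = 1/29; seller share = |εd|/(εs + |εd|) = 28/29.
So producers capture 28/29 of the subsidy.

Producer share = 28/29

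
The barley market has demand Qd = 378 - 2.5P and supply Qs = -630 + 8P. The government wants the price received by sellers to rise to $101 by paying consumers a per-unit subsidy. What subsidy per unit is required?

Required subsidy s = $21 per unit

At a seller price of 101, quantity supplied is -630 + 8·101 = 178.
Buyers absorb 178 only when they pay Pb with 378 − 2.5·Pb = 178, i.e. Pb = 80.
s = Ps − Pb = 101 − 80 = 21.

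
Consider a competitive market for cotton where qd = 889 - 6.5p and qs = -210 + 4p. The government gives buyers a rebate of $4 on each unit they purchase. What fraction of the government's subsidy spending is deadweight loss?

DWL / government spending = 52/2295

Pre-subsidy: 889 - 6.5p = -210 + 4p gives p* = 314/3, q* = 626/3.
With the rebate, buyers effectively pay pb = ps − 4, where ps is the price sellers receive.
Demand in terms of ps becomes qd = 889 − 6.5(ps − 4) = 915 - 6.5ps. Setting this equal to supply: 915 - 6.5ps = -210 + 4ps, so ps = 750/7.
Buyers pay pb = 750/7 − 4 = 722/7; q' = -210 + 4·(750/7) = 1530/7.
ΔCS = ½(626/3 + 1530/7)(314/3 − 722/7) = 143552/441; ΔPS = ½(626/3 + 1530/7)(750/7 − 314/3) = 233272/441.
Government spending = 4 × 1530/7 = 6120/7.
DWL = ½ × 4 × (1530/7 − 626/3) = 416/21; fraction = (416/21) / (6120/7) = 52/2295.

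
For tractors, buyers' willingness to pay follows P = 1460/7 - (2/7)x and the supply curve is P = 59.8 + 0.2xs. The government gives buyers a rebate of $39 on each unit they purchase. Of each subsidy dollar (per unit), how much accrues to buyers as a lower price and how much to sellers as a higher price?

Buyers gain 390/17 per unit; sellers gain 273/17 per unit

Pre-subsidy: 1460/7 - (2/7)x = 59.8 + 0.2x gives x* = 5207/17 and P* = 2058/17.
With the rebate, buyers effectively pay Pb = Ps − 39, where Ps is the price sellers receive.
On the curves, Pb = 1460/7 - (2/7)x and Ps = 59.8 + 0.2x; the wedge Ps − Pb = 39 gives 59.8 + 0.2x − (1460/7 - (2/7)x) = 39, so x' = 6572/17.
Then Pb = 1460/7 − (2/7)·(6572/17) = 1668/17 and Ps = 59.8 + 0.2·(6572/17) = 2331/17.
Buyers' price falls by P* − Pb = 2058/17 − 1668/17 = 390/17; sellers' price rises by Ps − P* = 2331/17 − 2058/17 = 273/17.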